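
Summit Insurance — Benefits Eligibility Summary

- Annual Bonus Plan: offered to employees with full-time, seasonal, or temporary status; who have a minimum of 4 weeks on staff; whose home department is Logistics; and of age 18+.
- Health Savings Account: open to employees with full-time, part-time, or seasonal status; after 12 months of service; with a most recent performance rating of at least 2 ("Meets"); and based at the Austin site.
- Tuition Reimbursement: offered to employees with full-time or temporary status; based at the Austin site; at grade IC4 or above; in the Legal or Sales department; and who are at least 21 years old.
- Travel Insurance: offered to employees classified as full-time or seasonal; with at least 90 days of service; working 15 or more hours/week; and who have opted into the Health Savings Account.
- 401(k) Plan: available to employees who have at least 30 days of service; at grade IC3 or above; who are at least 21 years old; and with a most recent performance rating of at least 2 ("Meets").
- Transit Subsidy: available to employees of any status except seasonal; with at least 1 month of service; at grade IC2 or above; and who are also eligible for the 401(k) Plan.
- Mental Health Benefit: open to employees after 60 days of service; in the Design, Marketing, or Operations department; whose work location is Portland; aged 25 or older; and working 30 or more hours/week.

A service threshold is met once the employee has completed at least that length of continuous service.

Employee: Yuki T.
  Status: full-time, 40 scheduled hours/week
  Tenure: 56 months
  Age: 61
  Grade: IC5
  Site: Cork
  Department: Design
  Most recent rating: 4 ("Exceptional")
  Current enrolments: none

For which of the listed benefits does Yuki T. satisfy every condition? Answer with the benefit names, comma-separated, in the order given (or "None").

Annual Bonus Plan — status full-time ✓; service 56 months ≥ 4 weeks (≈28 days) ✓; dept Design ✗ → not eligible.
Health Savings Account — status full-time ✓; service 56 months ≥ 12 months ✓; rating 4 ≥ 2 ✓; site Cork ✗ (not Austin) → not eligible.
Tuition Reimbursement — status full-time ✓; site Cork ✗ (not Austin) → not eligible.
Travel Insurance — status full-time ✓; service 56 months ≥ 90 days ✓; 40 hrs/wk ≥ 15 ✓; not enrolled in Health Savings Account ✗ → not eligible.
401(k) Plan — service 56 months ≥ 30 days ✓; grade IC5 ≥ IC3 ✓; age 61 ≥ 21 ✓; rating 4 ≥ 2 ✓ → eligible.
Transit Subsidy — status full-time ✓ (not excluded); service 56 months ≥ 1 month ✓; grade IC5 ≥ IC2 ✓; eligible for 401(k) Plan ✓ → eligible.
Mental Health Benefit — service 56 months ≥ 60 days ✓; dept Design ✓; site Cork ✗ (not Portland) → not eligible.

401(k) Plan, Transit Subsidy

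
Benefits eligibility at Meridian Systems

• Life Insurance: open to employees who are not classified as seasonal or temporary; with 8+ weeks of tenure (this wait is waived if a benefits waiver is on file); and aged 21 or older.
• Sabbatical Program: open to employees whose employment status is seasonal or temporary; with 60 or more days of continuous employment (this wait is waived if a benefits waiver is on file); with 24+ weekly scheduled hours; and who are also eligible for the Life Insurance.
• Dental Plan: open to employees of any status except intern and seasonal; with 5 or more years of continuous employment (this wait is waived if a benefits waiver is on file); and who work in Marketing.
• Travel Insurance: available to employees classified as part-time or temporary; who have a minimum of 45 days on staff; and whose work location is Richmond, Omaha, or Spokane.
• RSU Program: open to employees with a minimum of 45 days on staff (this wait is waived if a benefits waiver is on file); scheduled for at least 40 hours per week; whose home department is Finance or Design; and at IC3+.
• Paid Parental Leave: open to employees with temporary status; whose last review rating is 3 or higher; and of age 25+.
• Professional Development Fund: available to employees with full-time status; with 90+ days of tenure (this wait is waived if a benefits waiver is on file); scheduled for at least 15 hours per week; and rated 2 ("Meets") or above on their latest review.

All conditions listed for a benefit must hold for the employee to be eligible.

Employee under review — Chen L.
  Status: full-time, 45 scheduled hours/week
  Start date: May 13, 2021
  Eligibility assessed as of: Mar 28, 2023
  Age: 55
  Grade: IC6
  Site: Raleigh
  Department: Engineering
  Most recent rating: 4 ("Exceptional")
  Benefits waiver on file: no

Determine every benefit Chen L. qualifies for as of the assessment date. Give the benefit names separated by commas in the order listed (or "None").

Service from May 13, 2021 to Mar 28, 2023: 684 days.
Life Insurance — status full-time ✓ (not excluded); no waiver, service 684 days ≥ 8 weeks (≈56 days) ✓; age 55 ≥ 21 ✓ → eligible.
Sabbatical Program — status full-time ✗ (requires seasonal or temporary) → not eligible.
Dental Plan — status full-time ✓ (not excluded); no waiver, service 684 days < 5 years (≈1825 days) ✗ → not eligible.
Travel Insurance — status full-time ✗ (requires part-time or temporary) → not eligible.
RSU Program — no waiver, service 684 days ≥ 45 days ✓; 45 hrs/wk ≥ 40 ✓; dept Engineering ✗ → not eligible.
Paid Parental Leave — status full-time ✗ (requires temporary) → not eligible.
Professional Development Fund — status full-time ✓; no waiver, service 684 days ≥ 90 days ✓; 45 hrs/wk ≥ 15 ✓; rating 4 ≥ 2 ✓ → eligible.

Life Insurance, Professional Development Fund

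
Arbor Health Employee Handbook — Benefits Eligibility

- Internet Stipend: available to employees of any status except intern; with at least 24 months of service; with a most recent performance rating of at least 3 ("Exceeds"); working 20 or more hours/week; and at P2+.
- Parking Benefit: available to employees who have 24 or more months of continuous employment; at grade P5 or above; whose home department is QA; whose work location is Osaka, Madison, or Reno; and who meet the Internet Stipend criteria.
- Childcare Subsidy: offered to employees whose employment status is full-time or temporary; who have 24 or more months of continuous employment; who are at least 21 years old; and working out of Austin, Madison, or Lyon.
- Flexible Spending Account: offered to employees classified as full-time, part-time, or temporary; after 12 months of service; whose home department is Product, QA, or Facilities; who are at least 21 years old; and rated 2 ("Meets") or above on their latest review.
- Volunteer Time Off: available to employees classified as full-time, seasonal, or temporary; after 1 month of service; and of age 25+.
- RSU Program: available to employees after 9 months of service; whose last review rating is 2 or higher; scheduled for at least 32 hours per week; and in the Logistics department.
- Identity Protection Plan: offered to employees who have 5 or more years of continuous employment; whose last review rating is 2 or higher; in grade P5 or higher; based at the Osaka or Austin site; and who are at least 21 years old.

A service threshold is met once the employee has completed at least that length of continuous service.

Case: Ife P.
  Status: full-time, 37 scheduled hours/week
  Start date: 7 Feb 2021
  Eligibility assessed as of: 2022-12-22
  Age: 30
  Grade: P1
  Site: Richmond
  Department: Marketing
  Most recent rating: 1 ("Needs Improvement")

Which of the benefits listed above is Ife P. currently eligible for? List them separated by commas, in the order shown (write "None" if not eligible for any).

Service from 7 Feb 2021 to 2022-12-22: 683 days.
Internet Stipend — status full-time ✓ (not excluded); service 683 days < 24 months (≈720 days) ✗ → not eligible.
Parking Benefit — service 683 days < 24 months (≈720 days) ✗ → not eligible.
Childcare Subsidy — status full-time ✓; service 683 days < 24 months (≈720 days) ✗ → not eligible.
Flexible Spending Account — status full-time ✓; service 683 days ≥ 12 months (≈360 days) ✓; dept Marketing ✗ → not eligible.
Volunteer Time Off — status full-time ✓; service 683 days ≥ 1 month (≈30 days) ✓; age 30 ≥ 25 ✓ → eligible.
RSU Program — service 683 days ≥ 9 months (≈270 days) ✓; rating 1 < 2 ✗ → not eligible.
Identity Protection Plan — service 683 days < 5 years (≈1825 days) ✗ → not eligible.

Volunteer Time Off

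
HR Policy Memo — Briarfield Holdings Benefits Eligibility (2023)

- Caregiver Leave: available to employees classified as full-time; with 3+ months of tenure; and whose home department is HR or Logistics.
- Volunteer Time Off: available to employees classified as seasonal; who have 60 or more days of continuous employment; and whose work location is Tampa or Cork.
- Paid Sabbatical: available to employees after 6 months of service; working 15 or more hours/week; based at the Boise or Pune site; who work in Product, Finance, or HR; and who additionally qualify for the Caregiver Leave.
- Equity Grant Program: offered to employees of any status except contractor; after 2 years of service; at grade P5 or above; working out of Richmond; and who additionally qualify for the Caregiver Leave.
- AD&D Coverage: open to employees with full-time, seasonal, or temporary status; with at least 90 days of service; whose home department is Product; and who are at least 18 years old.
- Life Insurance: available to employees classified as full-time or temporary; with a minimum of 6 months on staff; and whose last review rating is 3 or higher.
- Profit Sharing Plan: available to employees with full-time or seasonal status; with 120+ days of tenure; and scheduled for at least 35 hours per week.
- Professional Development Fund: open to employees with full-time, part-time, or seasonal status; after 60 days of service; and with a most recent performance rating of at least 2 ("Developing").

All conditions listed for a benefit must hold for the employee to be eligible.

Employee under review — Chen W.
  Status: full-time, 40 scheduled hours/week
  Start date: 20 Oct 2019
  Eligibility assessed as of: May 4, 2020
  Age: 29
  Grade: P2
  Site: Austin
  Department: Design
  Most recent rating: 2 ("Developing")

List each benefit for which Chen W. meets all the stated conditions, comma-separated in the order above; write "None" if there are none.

Profit Sharing Plan, Professional Development Fund

Service from 20 Oct 2019 to May 4, 2020: 197 days.
Caregiver Leave — status full-time ✓; service 197 days ≥ 3 months (≈90 days) ✓; dept Design ✗ → not eligible.
Volunteer Time Off — status full-time ✗ (requires seasonal) → not eligible.
Paid Sabbatical — service 197 days ≥ 6 months (≈180 days) ✓; 40 hrs/wk ≥ 15 ✓; site Austin ✗ (not Boise or Pune) → not eligible.
Equity Grant Program — status full-time ✓ (not excluded); service 197 days < 2 years (≈730 days) ✗ → not eligible.
AD&D Coverage — status full-time ✓; service 197 days ≥ 90 days ✓; dept Design ✗ → not eligible.
Life Insurance — status full-time ✓; service 197 days ≥ 6 months (≈180 days) ✓; rating 2 < 3 ✗ → not eligible.
Profit Sharing Plan — status full-time ✓; service 197 days ≥ 120 days ✓; 40 hrs/wk ≥ 35 ✓ → eligible.
Professional Development Fund — status full-time ✓; service 197 days ≥ 60 days ✓; rating 2 ≥ 2 ✓ → eligible.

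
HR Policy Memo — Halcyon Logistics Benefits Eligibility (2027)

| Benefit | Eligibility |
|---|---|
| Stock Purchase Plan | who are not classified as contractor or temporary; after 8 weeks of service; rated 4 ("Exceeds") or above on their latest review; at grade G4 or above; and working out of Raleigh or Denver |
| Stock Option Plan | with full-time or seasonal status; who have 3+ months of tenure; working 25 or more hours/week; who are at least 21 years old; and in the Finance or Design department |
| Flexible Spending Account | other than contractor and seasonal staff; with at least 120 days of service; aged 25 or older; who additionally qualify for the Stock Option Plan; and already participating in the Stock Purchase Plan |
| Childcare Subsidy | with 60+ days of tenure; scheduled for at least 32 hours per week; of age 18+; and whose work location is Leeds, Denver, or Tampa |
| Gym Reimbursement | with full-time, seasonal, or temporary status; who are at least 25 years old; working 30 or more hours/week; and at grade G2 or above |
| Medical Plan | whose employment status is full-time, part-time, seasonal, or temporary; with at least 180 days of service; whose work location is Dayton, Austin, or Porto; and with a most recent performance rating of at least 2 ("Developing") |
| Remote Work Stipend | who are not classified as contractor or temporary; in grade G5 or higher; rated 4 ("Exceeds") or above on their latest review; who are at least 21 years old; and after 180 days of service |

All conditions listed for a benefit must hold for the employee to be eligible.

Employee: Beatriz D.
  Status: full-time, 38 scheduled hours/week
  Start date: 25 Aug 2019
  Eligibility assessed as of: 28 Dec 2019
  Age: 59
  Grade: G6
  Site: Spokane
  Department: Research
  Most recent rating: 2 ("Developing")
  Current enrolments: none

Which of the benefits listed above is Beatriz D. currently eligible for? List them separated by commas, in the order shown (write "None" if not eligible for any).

Gym Reimbursement

Service from 25 Aug 2019 to 28 Dec 2019: 125 days.
Stock Purchase Plan — status full-time ✓ (not excluded); service 125 days ≥ 8 weeks (≈56 days) ✓; rating 2 < 4 ✗ → not eligible.
Stock Option Plan — status full-time ✓; service 125 days ≥ 3 months (≈90 days) ✓; 38 hrs/wk ≥ 25 ✓; age 59 ≥ 21 ✓; dept Research ✗ → not eligible.
Flexible Spending Account — status full-time ✓ (not excluded); service 125 days ≥ 120 days ✓; age 59 ≥ 25 ✓; not eligible for Stock Option Plan ✗ → not eligible.
Childcare Subsidy — service 125 days ≥ 60 days ✓; 38 hrs/wk ≥ 32 ✓; age 59 ≥ 18 ✓; site Spokane ✗ (not Leeds, Denver, or Tampa) → not eligible.
Gym Reimbursement — status full-time ✓; age 59 ≥ 25 ✓; 38 hrs/wk ≥ 30 ✓; grade G6 ≥ G2 ✓ → eligible.
Medical Plan — status full-time ✓; service 125 days < 180 days ✗ → not eligible.
Remote Work Stipend — status full-time ✓ (not excluded); grade G6 ≥ G5 ✓; rating 2 < 4 ✗ → not eligible.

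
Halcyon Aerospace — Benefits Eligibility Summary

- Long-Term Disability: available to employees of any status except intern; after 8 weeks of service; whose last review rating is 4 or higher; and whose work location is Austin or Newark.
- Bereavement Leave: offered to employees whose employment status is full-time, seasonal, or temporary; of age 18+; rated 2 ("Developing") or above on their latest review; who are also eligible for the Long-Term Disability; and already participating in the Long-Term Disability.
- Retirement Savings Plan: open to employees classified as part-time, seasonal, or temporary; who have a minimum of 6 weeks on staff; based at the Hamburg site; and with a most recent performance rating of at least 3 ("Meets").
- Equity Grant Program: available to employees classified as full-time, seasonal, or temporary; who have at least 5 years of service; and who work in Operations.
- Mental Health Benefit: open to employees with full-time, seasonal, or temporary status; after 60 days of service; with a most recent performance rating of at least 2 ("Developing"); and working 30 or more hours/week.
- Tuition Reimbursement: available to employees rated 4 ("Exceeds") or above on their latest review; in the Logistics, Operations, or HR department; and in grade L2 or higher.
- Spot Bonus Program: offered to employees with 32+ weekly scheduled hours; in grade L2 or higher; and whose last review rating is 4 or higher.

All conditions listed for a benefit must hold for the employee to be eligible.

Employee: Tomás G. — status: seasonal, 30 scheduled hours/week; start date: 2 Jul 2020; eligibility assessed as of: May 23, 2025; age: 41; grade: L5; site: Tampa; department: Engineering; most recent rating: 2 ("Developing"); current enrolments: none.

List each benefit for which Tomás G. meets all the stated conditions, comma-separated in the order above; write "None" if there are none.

Service from 2 Jul 2020 to May 23, 2025: 1786 days.
Long-Term Disability — status seasonal ✓ (not excluded); service 1786 days ≥ 8 weeks (≈56 days) ✓; rating 2 < 4 ✗ → not eligible.
Bereavement Leave — status seasonal ✓; age 41 ≥ 18 ✓; rating 2 ≥ 2 ✓; not eligible for Long-Term Disability ✗ → not eligible.
Retirement Savings Plan — status seasonal ✓; service 1786 days ≥ 6 weeks (≈42 days) ✓; site Tampa ✗ (not Hamburg) → not eligible.
Equity Grant Program — status seasonal ✓; service 1786 days < 5 years (≈1825 days) ✗ → not eligible.
Mental Health Benefit — status seasonal ✓; service 1786 days ≥ 60 days ✓; rating 2 ≥ 2 ✓; 30 hrs/wk ≥ 30 ✓ → eligible.
Tuition Reimbursement — rating 2 < 4 ✗ → not eligible.
Spot Bonus Program — 30 hrs/wk < 32 ✗ → not eligible.

Mental Health Benefit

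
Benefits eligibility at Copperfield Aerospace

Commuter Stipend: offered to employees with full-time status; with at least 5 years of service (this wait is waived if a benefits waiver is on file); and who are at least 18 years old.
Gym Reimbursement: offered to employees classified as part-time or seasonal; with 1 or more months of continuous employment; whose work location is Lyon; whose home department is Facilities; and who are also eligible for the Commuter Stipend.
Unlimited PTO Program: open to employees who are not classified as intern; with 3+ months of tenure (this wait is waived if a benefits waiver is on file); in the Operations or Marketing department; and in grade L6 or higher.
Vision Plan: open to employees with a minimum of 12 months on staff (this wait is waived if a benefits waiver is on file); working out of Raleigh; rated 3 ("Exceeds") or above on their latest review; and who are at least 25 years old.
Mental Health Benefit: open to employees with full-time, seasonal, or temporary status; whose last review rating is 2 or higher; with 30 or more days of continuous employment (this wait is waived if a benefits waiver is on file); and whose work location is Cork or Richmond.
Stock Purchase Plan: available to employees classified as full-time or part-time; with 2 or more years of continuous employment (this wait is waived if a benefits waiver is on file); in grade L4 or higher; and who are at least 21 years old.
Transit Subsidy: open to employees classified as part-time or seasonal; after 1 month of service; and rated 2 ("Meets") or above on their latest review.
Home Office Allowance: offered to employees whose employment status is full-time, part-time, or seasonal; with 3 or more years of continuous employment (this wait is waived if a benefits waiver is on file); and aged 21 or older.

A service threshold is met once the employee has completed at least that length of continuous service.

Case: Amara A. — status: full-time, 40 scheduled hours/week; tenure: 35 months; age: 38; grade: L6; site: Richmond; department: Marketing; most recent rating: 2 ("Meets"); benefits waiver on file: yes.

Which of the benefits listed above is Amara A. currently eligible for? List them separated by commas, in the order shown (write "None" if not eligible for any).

Commuter Stipend — status full-time ✓; benefits waiver on file ✓; age 38 ≥ 18 ✓ → eligible.
Gym Reimbursement — status full-time ✗ (requires part-time or seasonal) → not eligible.
Unlimited PTO Program — status full-time ✓ (not excluded); benefits waiver on file ✓; dept Marketing ✓; grade L6 ≥ L6 ✓ → eligible.
Vision Plan — benefits waiver on file ✓; site Richmond ✗ (not Raleigh) → not eligible.
Mental Health Benefit — status full-time ✓; rating 2 ≥ 2 ✓; benefits waiver on file ✓; site Richmond ✓ → eligible.
Stock Purchase Plan — status full-time ✓; benefits waiver on file ✓; grade L6 ≥ L4 ✓; age 38 ≥ 21 ✓ → eligible.
Transit Subsidy — status full-time ✗ (requires part-time or seasonal) → not eligible.
Home Office Allowance — status full-time ✓; benefits waiver on file ✓; age 38 ≥ 21 ✓ → eligible.

Commuter Stipend, Unlimited PTO Program, Mental Health Benefit, Stock Purchase Plan, Home Office Allowance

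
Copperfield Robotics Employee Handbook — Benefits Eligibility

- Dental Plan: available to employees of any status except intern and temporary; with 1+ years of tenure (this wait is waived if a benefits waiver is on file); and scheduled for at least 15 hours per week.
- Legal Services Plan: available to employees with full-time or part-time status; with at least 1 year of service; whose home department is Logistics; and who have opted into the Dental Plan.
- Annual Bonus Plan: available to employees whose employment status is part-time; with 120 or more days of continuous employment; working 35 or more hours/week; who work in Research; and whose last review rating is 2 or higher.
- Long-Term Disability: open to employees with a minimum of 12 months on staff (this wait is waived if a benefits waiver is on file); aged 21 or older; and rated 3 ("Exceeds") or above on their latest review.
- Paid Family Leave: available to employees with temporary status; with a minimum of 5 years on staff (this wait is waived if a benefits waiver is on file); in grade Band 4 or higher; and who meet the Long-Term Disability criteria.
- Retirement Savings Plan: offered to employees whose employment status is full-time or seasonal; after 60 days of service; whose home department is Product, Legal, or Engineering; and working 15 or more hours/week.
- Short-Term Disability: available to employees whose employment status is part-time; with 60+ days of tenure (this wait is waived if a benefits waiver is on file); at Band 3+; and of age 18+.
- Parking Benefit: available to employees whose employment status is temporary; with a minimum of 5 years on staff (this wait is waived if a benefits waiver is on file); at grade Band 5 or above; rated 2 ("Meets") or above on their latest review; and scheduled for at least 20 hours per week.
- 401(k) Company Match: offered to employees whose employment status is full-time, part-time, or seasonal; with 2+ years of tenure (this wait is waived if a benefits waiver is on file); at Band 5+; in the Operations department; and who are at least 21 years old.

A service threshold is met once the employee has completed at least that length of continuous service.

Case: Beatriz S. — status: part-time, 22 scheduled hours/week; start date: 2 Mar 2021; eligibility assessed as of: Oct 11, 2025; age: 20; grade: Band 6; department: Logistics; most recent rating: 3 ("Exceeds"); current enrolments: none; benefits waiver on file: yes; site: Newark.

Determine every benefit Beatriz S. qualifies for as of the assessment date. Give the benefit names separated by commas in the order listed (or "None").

Dental Plan, Short-Term Disability

Service from 2 Mar 2021 to Oct 11, 2025: 1684 days.
Dental Plan — status part-time ✓ (not excluded); benefits waiver on file ✓; 22 hrs/wk ≥ 15 ✓ → eligible.
Legal Services Plan — status part-time ✓; service 1684 days ≥ 1 year (≈365 days) ✓; dept Logistics ✓; not enrolled in Dental Plan ✗ → not eligible.
Annual Bonus Plan — status part-time ✓; service 1684 days ≥ 120 days ✓; 22 hrs/wk < 35 ✗ → not eligible.
Long-Term Disability — benefits waiver on file ✓; age 20 < 21 ✗ → not eligible.
Paid Family Leave — status part-time ✗ (requires temporary) → not eligible.
Retirement Savings Plan — status part-time ✗ (requires full-time or seasonal) → not eligible.
Short-Term Disability — status part-time ✓; benefits waiver on file ✓; grade Band 6 ≥ Band 3 ✓; age 20 ≥ 18 ✓ → eligible.
Parking Benefit — status part-time ✗ (requires temporary) → not eligible.
401(k) Company Match — status part-time ✓; benefits waiver on file ✓; grade Band 6 ≥ Band 5 ✓; dept Logistics ✗ → not eligible.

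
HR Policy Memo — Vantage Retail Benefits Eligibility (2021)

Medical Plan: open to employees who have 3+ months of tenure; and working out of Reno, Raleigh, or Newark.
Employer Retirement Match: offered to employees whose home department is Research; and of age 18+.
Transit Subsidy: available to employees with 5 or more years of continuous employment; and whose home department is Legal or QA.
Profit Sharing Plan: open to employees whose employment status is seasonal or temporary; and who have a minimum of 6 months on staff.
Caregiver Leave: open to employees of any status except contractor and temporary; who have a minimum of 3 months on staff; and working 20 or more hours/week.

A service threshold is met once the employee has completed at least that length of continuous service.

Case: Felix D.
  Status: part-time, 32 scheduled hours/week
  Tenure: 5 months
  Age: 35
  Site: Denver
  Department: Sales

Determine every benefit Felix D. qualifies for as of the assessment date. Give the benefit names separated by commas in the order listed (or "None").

Medical Plan — service 5 months ≥ 3 months ✓; site Denver ✗ (not Reno, Raleigh, or Newark) → not eligible.
Employer Retirement Match — dept Sales ✗ → not eligible.
Transit Subsidy — service 5 months < 5 years (≈1825 days) ✗ → not eligible.
Profit Sharing Plan — status part-time ✗ (requires seasonal or temporary) → not eligible.
Caregiver Leave — status part-time ✓ (not excluded); service 5 months ≥ 3 months ✓; 32 hrs/wk ≥ 20 ✓ → eligible.

Caregiver Leave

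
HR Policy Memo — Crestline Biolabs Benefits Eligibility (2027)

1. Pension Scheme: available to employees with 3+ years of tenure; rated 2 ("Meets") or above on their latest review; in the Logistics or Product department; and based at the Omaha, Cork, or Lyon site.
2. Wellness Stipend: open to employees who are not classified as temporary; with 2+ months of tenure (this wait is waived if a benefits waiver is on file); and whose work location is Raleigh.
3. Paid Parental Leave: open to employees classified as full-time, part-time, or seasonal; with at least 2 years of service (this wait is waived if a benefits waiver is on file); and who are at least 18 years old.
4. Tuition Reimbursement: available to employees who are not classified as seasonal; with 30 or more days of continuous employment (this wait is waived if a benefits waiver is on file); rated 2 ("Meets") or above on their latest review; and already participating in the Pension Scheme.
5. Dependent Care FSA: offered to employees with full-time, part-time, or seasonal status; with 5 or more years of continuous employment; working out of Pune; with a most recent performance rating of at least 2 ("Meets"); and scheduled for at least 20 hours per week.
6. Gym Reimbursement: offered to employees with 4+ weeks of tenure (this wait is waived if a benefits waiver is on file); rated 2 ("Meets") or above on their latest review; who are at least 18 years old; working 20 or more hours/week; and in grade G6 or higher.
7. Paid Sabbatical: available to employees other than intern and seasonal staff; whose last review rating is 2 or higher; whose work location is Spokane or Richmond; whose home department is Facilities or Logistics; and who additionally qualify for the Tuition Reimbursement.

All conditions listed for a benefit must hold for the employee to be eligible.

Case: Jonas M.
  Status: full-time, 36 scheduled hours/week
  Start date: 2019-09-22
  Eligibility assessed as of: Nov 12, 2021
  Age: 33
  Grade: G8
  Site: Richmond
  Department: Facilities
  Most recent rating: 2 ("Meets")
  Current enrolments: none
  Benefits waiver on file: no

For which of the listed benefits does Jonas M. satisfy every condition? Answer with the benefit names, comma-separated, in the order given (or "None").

Paid Parental Leave, Gym Reimbursement

Service from 2019-09-22 to Nov 12, 2021: 782 days.
Pension Scheme — service 782 days < 3 years (≈1095 days) ✗ → not eligible.
Wellness Stipend — status full-time ✓ (not excluded); no waiver, service 782 days ≥ 2 months (≈60 days) ✓; site Richmond ✗ (not Raleigh) → not eligible.
Paid Parental Leave — status full-time ✓; no waiver, service 782 days ≥ 2 years (≈730 days) ✓; age 33 ≥ 18 ✓ → eligible.
Tuition Reimbursement — status full-time ✓ (not excluded); no waiver, service 782 days ≥ 30 days ✓; rating 2 ≥ 2 ✓; not enrolled in Pension Scheme ✗ → not eligible.
Dependent Care FSA — status full-time ✓; service 782 days < 5 years (≈1825 days) ✗ → not eligible.
Gym Reimbursement — no waiver, service 782 days ≥ 4 weeks (≈28 days) ✓; rating 2 ≥ 2 ✓; age 33 ≥ 18 ✓; 36 hrs/wk ≥ 20 ✓; grade G8 ≥ G6 ✓ → eligible.
Paid Sabbatical — status full-time ✓ (not excluded); rating 2 ≥ 2 ✓; site Richmond ✓; dept Facilities ✓; not eligible for Tuition Reimbursement ✗ → not eligible.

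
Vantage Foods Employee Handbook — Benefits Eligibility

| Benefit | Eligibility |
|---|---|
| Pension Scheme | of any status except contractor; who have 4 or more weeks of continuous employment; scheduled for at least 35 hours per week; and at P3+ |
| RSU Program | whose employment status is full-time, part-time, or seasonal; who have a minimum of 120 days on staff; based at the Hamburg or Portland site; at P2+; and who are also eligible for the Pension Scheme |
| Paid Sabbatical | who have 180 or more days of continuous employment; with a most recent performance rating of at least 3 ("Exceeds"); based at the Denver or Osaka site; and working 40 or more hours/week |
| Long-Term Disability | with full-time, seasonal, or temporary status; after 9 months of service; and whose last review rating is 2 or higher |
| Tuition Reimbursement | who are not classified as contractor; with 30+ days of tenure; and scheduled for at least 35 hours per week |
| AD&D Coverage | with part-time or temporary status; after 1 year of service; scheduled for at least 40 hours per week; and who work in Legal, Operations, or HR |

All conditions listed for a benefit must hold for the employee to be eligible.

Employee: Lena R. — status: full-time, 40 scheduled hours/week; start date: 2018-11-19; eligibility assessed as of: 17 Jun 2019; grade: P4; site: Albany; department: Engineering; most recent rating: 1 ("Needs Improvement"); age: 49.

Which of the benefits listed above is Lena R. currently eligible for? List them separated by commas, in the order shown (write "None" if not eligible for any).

Pension Scheme, Tuition Reimbursement

Service from 2018-11-19 to 17 Jun 2019: 210 days.
Pension Scheme — status full-time ✓ (not excluded); service 210 days ≥ 4 weeks (≈28 days) ✓; 40 hrs/wk ≥ 35 ✓; grade P4 ≥ P3 ✓ → eligible.
RSU Program — status full-time ✓; service 210 days ≥ 120 days ✓; site Albany ✗ (not Hamburg or Portland) → not eligible.
Paid Sabbatical — service 210 days ≥ 180 days ✓; rating 1 < 3 ✗ → not eligible.
Long-Term Disability — status full-time ✓; service 210 days < 9 months (≈270 days) ✗ → not eligible.
Tuition Reimbursement — status full-time ✓ (not excluded); service 210 days ≥ 30 days ✓; 40 hrs/wk ≥ 35 ✓ → eligible.
AD&D Coverage — status full-time ✗ (requires part-time or temporary) → not eligible.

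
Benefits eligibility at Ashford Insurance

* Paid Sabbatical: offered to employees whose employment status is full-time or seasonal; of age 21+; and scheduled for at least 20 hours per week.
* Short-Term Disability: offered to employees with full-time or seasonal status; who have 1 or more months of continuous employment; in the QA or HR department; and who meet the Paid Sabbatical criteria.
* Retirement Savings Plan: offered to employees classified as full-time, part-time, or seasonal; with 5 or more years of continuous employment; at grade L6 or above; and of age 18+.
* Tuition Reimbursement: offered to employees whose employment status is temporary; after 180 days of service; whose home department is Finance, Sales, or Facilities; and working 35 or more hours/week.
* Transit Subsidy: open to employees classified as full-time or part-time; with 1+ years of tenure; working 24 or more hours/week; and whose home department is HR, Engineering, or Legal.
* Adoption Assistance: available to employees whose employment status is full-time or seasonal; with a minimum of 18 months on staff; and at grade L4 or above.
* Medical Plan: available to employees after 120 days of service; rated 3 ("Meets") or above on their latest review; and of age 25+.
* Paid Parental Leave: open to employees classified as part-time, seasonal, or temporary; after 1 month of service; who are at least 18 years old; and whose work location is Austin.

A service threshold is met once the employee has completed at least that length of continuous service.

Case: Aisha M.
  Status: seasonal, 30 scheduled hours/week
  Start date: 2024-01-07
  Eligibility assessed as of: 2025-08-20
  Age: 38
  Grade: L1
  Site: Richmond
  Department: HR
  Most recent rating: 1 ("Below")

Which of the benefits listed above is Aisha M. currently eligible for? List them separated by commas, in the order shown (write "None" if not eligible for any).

Service from 2024-01-07 to 2025-08-20: 591 days.
Paid Sabbatical — status seasonal ✓; age 38 ≥ 21 ✓; 30 hrs/wk ≥ 20 ✓ → eligible.
Short-Term Disability — status seasonal ✓; service 591 days ≥ 1 month (≈30 days) ✓; dept HR ✓; eligible for Paid Sabbatical ✓ → eligible.
Retirement Savings Plan — status seasonal ✓; service 591 days < 5 years (≈1825 days) ✗ → not eligible.
Tuition Reimbursement — status seasonal ✗ (requires temporary) → not eligible.
Transit Subsidy — status seasonal ✗ (requires full-time or part-time) → not eligible.
Adoption Assistance — status seasonal ✓; service 591 days ≥ 18 months (≈540 days) ✓; grade L1 < L4 ✗ → not eligible.
Medical Plan — service 591 days ≥ 120 days ✓; rating 1 < 3 ✗ → not eligible.
Paid Parental Leave — status seasonal ✓; service 591 days ≥ 1 month (≈30 days) ✓; age 38 ≥ 18 ✓; site Richmond ✗ (not Austin) → not eligible.

Paid Sabbatical, Short-Term Disability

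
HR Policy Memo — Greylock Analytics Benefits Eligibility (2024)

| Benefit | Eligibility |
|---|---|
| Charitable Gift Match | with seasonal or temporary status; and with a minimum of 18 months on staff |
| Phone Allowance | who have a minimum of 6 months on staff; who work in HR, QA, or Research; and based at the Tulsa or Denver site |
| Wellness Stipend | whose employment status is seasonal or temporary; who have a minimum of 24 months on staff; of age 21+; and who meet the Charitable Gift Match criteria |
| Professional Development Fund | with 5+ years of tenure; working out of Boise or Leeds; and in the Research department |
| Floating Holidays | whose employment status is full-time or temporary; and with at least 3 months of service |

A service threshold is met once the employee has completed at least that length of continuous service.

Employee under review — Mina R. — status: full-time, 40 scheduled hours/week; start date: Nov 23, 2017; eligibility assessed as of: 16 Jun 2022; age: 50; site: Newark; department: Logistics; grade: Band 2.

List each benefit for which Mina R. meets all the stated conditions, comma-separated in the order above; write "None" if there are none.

Service from Nov 23, 2017 to 16 Jun 2022: 1666 days.
Charitable Gift Match — status full-time ✗ (requires seasonal or temporary) → not eligible.
Phone Allowance — service 1666 days ≥ 6 months (≈180 days) ✓; dept Logistics ✗ → not eligible.
Wellness Stipend — status full-time ✗ (requires seasonal or temporary) → not eligible.
Professional Development Fund — service 1666 days < 5 years (≈1825 days) ✗ → not eligible.
Floating Holidays — status full-time ✓; service 1666 days ≥ 3 months (≈90 days) ✓ → eligible.

Floating Holidays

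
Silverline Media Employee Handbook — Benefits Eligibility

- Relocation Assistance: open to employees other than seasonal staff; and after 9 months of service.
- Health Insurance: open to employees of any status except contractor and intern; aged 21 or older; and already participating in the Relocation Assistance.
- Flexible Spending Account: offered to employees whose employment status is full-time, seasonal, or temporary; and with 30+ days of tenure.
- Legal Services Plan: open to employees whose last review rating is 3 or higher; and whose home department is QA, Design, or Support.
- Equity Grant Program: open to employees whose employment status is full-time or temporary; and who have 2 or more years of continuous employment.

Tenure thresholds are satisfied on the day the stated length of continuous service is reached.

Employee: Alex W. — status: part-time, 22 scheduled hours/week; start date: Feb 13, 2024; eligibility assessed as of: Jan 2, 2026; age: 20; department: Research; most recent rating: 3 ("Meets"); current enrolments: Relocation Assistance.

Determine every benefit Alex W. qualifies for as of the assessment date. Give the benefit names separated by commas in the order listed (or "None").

Service from Feb 13, 2024 to Jan 2, 2026: 689 days.
Relocation Assistance — status part-time ✓ (not excluded); service 689 days ≥ 9 months (≈270 days) ✓ → eligible.
Health Insurance — status part-time ✓ (not excluded); age 20 < 21 ✗ → not eligible.
Flexible Spending Account — status part-time ✗ (requires full-time, seasonal, or temporary) → not eligible.
Legal Services Plan — rating 3 ≥ 3 ✓; dept Research ✗ → not eligible.
Equity Grant Program — status part-time ✗ (requires full-time or temporary) → not eligible.

Relocation Assistance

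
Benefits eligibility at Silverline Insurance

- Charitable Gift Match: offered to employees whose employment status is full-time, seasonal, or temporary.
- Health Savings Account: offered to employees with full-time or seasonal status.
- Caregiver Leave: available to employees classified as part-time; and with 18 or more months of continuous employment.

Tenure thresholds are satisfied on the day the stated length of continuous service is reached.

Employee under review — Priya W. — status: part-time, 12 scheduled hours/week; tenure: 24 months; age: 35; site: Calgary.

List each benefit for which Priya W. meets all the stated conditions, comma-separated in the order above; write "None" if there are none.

Charitable Gift Match — status part-time ✗ (requires full-time, seasonal, or temporary) → not eligible.
Health Savings Account — status part-time ✗ (requires full-time or seasonal) → not eligible.
Caregiver Leave — status part-time ✓; service 24 months ≥ 18 months ✓ → eligible.

Caregiver Leave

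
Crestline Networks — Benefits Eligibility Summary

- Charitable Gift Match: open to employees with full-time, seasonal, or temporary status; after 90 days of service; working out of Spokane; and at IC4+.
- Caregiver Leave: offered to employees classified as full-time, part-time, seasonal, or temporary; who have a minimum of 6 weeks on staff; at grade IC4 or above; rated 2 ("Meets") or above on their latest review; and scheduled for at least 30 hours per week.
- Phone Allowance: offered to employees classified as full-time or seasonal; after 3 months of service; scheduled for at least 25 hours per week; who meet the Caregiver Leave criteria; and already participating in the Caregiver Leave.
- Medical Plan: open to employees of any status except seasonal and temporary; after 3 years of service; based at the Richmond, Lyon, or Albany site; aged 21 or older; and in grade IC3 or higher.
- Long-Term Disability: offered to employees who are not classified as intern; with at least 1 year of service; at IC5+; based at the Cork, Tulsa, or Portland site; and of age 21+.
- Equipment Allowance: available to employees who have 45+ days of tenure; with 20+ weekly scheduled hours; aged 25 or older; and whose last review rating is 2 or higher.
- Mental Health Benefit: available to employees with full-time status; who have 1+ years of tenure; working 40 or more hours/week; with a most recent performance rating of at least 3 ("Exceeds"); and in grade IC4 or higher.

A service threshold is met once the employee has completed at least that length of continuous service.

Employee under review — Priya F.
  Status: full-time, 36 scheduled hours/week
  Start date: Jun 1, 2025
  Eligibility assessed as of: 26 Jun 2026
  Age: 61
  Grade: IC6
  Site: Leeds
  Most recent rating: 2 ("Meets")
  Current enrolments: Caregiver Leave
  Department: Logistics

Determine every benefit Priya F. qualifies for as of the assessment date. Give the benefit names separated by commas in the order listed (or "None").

Caregiver Leave, Phone Allowance, Equipment Allowance

Service from Jun 1, 2025 to 26 Jun 2026: 390 days.
Charitable Gift Match — status full-time ✓; service 390 days ≥ 90 days ✓; site Leeds ✗ (not Spokane) → not eligible.
Caregiver Leave — status full-time ✓; service 390 days ≥ 6 weeks (≈42 days) ✓; grade IC6 ≥ IC4 ✓; rating 2 ≥ 2 ✓; 36 hrs/wk ≥ 30 ✓ → eligible.
Phone Allowance — status full-time ✓; service 390 days ≥ 3 months (≈90 days) ✓; 36 hrs/wk ≥ 25 ✓; eligible for Caregiver Leave ✓; enrolled in Caregiver Leave ✓ → eligible.
Medical Plan — status full-time ✓ (not excluded); service 390 days < 3 years (≈1095 days) ✗ → not eligible.
Long-Term Disability — status full-time ✓ (not excluded); service 390 days ≥ 1 year (≈365 days) ✓; grade IC6 ≥ IC5 ✓; site Leeds ✗ (not Cork, Tulsa, or Portland) → not eligible.
Equipment Allowance — service 390 days ≥ 45 days ✓; 36 hrs/wk ≥ 20 ✓; age 61 ≥ 25 ✓; rating 2 ≥ 2 ✓ → eligible.
Mental Health Benefit — status full-time ✓; service 390 days ≥ 1 year (≈365 days) ✓; 36 hrs/wk < 40 ✗ → not eligible.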